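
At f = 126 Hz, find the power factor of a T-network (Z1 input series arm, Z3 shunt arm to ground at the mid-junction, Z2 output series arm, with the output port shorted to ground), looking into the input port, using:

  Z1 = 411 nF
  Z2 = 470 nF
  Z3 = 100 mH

Step 1 — Angular frequency: ω = 2π·f = 2π·126 = 791.7 rad/s.
Step 2 — Component impedances:
  Z1: Z = 1/(jωC) = -j/(ω·C) = 0 - j3073 Ω
  Z2: Z = 1/(jωC) = -j/(ω·C) = 0 - j2688 Ω
  Z3: Z = jωL = j·791.7·0.1 = 0 + j79.17 Ω
Step 3 — With the output port shorted to ground, the output series arm Z2 runs from the junction to ground; the shunt arm Z3 also runs from the junction to ground. They appear in parallel: Z3 || Z2 = 0 + j81.57 Ω.
Step 4 — Series with input arm Z1: Z_in = Z1 + (Z3 || Z2) = 0 - j2992 Ω = 2992∠-90.0° Ω.
Step 5 — Power factor: PF = cos(φ) = Re(Z)/|Z| = 0/2992 = 0.
Step 6 — Type: Im(Z) = -2992 ⇒ leading (phase φ = -90.0°).

PF = 0 (leading, φ = -90.0°)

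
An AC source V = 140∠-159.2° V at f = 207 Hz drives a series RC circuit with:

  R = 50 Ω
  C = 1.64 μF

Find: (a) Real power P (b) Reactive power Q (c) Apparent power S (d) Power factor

Step 1 — Angular frequency: ω = 2π·f = 2π·207 = 1301 rad/s.
Step 2 — Component impedances:
  R: Z = R = 50 Ω
  C: Z = 1/(jωC) = -j/(ω·C) = 0 - j468.8 Ω
Step 3 — Series combination: Z_total = R + C = 50 - j468.8 Ω = 471.5∠-83.9° Ω.
Step 4 — Source phasor: V = 140∠-159.2° V = -130.9 - j49.71 V.
Step 5 — Current: I = V / Z = 0.07541 - j0.2872 A = 0.2969∠-75.3° A.
Step 6 — Complex power: S = V·I* = 4.409 - j41.34 VA.
Step 7 — Real power: P = Re(S) = 4.409 W.
Step 8 — Reactive power: Q = Im(S) = -41.34 VAR.
Step 9 — Apparent power: |S| = 41.57 VA.
Step 10 — Power factor: PF = P/|S| = 0.106 (leading).

(a) P = 4.409 W  (b) Q = -41.34 VAR  (c) S = 41.57 VA  (d) PF = 0.106 (leading)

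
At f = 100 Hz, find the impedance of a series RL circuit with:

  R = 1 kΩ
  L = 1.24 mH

Step 1 — Angular frequency: ω = 2π·f = 2π·100 = 628.3 rad/s.
Step 2 — Component impedances:
  R: Z = R = 1000 Ω
  L: Z = jωL = j·628.3·0.00124 = 0 + j0.7791 Ω
Step 3 — Series combination: Z_total = R + L = 1000 + j0.7791 Ω = 1000∠0.0° Ω.

Z = 1000 + j0.7791 Ω = 1000∠0.0° Ω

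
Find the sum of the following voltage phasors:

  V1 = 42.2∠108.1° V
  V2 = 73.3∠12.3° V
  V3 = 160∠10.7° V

Step 1 — Convert each phasor to rectangular form:
  V1 = 42.2·(cos(108.1°) + j·sin(108.1°)) = -13.11 + j40.11 V
  V2 = 73.3·(cos(12.3°) + j·sin(12.3°)) = 71.62 + j15.62 V
  V3 = 160·(cos(10.7°) + j·sin(10.7°)) = 157.2 + j29.71 V
Step 2 — Sum components: V_total = 215.7 + j85.43 V.
Step 3 — Convert to polar: |V_total| = 232 V, ∠V_total = 21.6°.

V_total = 232∠21.6° V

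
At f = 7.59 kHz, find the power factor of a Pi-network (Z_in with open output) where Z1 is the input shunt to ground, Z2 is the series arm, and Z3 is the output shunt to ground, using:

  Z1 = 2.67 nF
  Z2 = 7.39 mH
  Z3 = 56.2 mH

Step 1 — Angular frequency: ω = 2π·f = 2π·7590 = 4.769e+04 rad/s.
Step 2 — Component impedances:
  Z1: Z = 1/(jωC) = -j/(ω·C) = 0 - j7854 Ω
  Z2: Z = jωL = j·4.769e+04·0.00739 = 0 + j352.4 Ω
  Z3: Z = jωL = j·4.769e+04·0.0562 = 0 + j2680 Ω
Step 3 — With open output, the series arm Z2 and the output shunt Z3 appear in series to ground: Z2 + Z3 = 0 + j3033 Ω.
Step 4 — Parallel with input shunt Z1: Z_in = Z1 || (Z2 + Z3) = 0 + j4940 Ω = 4940∠90.0° Ω.
Step 5 — Power factor: PF = cos(φ) = Re(Z)/|Z| = -0/4940 = -0.
Step 6 — Type: Im(Z) = 4940 ⇒ lagging (phase φ = 90.0°).

PF = -0 (lagging, φ = 90.0°)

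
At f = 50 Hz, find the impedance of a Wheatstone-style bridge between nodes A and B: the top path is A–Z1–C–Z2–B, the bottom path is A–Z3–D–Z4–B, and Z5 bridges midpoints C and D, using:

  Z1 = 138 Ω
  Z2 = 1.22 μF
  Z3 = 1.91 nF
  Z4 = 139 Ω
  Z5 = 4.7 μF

Step 1 — Angular frequency: ω = 2π·f = 2π·50 = 314.2 rad/s.
Step 2 — Component impedances:
  Z1: Z = R = 138 Ω
  Z2: Z = 1/(jωC) = -j/(ω·C) = 0 - j2609 Ω
  Z3: Z = 1/(jωC) = -j/(ω·C) = 0 - j1.667e+06 Ω
  Z4: Z = R = 139 Ω
  Z5: Z = 1/(jωC) = -j/(ω·C) = 0 - j677.3 Ω
Step 3 — Bridge requires nodal analysis (the Z5 bridge couples midpoints C and D, so the two paths cannot be reduced to a simple series/parallel combination). Setting node B to ground and injecting 1 A at node A, the 3-node admittance system at A, C, D solves to V_A = Z_AB = 225.4 - j541.2 Ω = 586.3∠-67.4° Ω.

Z = 225.4 - j541.2 Ω = 586.3∠-67.4° Ω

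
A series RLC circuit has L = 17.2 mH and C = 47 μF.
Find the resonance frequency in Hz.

Step 1 — Resonance condition Im(Z)=0 gives ω₀ = 1/√(LC).
Step 2 — ω₀ = 1/√(0.0172·4.7e-05) = 1112 rad/s.
Step 3 — f₀ = ω₀/(2π) = 177 Hz.

f₀ = 177 Hz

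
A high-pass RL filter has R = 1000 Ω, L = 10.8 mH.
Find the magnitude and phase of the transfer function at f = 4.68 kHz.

Step 1 — Angular frequency: ω = 2π·4680 = 2.941e+04 rad/s.
Step 2 — Transfer function: H(jω) = jωL/(R + jωL).
Step 3 — Numerator jωL = j·317.6; denominator R + jωL = 1000 + j317.6.
Step 4 — H = 0.09162 + j0.2885.
Step 5 — Magnitude: |H| = 0.3027 (-10.4 dB); phase: φ = 72.4°.

|H| = 0.3027 (-10.4 dB), φ = 72.4°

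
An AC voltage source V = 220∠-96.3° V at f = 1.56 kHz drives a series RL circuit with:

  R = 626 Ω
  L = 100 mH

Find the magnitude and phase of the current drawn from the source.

Step 1 — Angular frequency: ω = 2π·f = 2π·1560 = 9802 rad/s.
Step 2 — Component impedances:
  R: Z = R = 626 Ω
  L: Z = jωL = j·9802·0.1 = 0 + j980.2 Ω
Step 3 — Series combination: Z_total = R + L = 626 + j980.2 Ω = 1163∠57.4° Ω.
Step 4 — Source phasor: V = 220∠-96.3° V = -24.14 - j218.7 V.
Step 5 — Ohm's law: I = V / Z_total = (-24.14 - j218.7) / (626 + j980.2) = -0.1696 - j0.08371 A.
Step 6 — Convert to polar: |I| = 0.1892 A, ∠I = -153.7°.

I = 0.1892∠-153.7° A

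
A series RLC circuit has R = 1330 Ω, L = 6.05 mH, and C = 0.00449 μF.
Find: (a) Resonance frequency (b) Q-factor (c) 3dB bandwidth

Step 1 — Resonance: ω₀ = 1/√(LC) = 1/√(0.00605·4.49e-09) = 1.919e+05 rad/s.
Step 2 — f₀ = ω₀/(2π) = 3.054e+04 Hz.
Step 3 — Series Q: Q = ω₀L/R = 1.919e+05·0.00605/1330 = 0.8728.
Step 4 — Bandwidth: Δω = ω₀/Q = 2.198e+05 rad/s; BW = Δω/(2π) = 3.499e+04 Hz.

(a) f₀ = 3.054e+04 Hz  (b) Q = 0.8728  (c) BW = 3.499e+04 Hz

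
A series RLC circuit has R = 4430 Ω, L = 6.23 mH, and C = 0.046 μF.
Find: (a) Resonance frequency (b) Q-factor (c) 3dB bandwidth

Step 1 — Resonance: ω₀ = 1/√(LC) = 1/√(0.00623·4.6e-08) = 5.907e+04 rad/s.
Step 2 — f₀ = ω₀/(2π) = 9402 Hz.
Step 3 — Series Q: Q = ω₀L/R = 5.907e+04·0.00623/4430 = 0.08307.
Step 4 — Bandwidth: Δω = ω₀/Q = 7.111e+05 rad/s; BW = Δω/(2π) = 1.132e+05 Hz.

(a) f₀ = 9402 Hz  (b) Q = 0.08307  (c) BW = 1.132e+05 Hz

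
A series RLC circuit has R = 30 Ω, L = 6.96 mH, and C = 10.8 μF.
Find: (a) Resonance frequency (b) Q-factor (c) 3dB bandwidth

Step 1 — Resonance: ω₀ = 1/√(LC) = 1/√(0.00696·1.08e-05) = 3647 rad/s.
Step 2 — f₀ = ω₀/(2π) = 580.5 Hz.
Step 3 — Series Q: Q = ω₀L/R = 3647·0.00696/30 = 0.8462.
Step 4 — Bandwidth: Δω = ω₀/Q = 4310 rad/s; BW = Δω/(2π) = 686 Hz.

(a) f₀ = 580.5 Hz  (b) Q = 0.8462  (c) BW = 686 Hz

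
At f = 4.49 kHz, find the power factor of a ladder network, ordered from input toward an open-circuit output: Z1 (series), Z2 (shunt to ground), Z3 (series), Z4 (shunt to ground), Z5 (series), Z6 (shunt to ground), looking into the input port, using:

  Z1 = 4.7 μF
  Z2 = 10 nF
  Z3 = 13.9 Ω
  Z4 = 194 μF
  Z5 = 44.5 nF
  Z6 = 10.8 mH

Step 1 — Angular frequency: ω = 2π·f = 2π·4490 = 2.821e+04 rad/s.
Step 2 — Component impedances:
  Z1: Z = 1/(jωC) = -j/(ω·C) = 0 - j7.542 Ω
  Z2: Z = 1/(jωC) = -j/(ω·C) = 0 - j3545 Ω
  Z3: Z = R = 13.9 Ω
  Z4: Z = 1/(jωC) = -j/(ω·C) = 0 - j0.1827 Ω
  Z5: Z = 1/(jωC) = -j/(ω·C) = 0 - j796.6 Ω
  Z6: Z = jωL = j·2.821e+04·0.0108 = 0 + j304.7 Ω
Step 3 — Ladder network (open output): work backward from the far end, alternating series and parallel combinations. Z_in = 13.9 - j7.779 Ω = 15.93∠-29.2° Ω.
Step 4 — Power factor: PF = cos(φ) = Re(Z)/|Z| = 13.9/15.93 = 0.8726.
Step 5 — Type: Im(Z) = -7.779 ⇒ leading (phase φ = -29.2°).

PF = 0.8726 (leading, φ = -29.2°)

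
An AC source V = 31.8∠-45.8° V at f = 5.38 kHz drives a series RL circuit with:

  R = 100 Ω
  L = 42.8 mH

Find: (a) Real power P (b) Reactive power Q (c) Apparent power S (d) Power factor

Step 1 — Angular frequency: ω = 2π·f = 2π·5380 = 3.38e+04 rad/s.
Step 2 — Component impedances:
  R: Z = R = 100 Ω
  L: Z = jωL = j·3.38e+04·0.0428 = 0 + j1447 Ω
Step 3 — Series combination: Z_total = R + L = 100 + j1447 Ω = 1450∠86.0° Ω.
Step 4 — Source phasor: V = 31.8∠-45.8° V = 22.17 - j22.8 V.
Step 5 — Current: I = V / Z = -0.01463 - j0.01633 A = 0.02193∠-131.8° A.
Step 6 — Complex power: S = V·I* = 0.04808 + j0.6956 VA.
Step 7 — Real power: P = Re(S) = 0.04808 W.
Step 8 — Reactive power: Q = Im(S) = 0.6956 VAR.
Step 9 — Apparent power: |S| = 0.6973 VA.
Step 10 — Power factor: PF = P/|S| = 0.06895 (lagging).

(a) P = 0.04808 W  (b) Q = 0.6956 VAR  (c) S = 0.6973 VA  (d) PF = 0.06895 (lagging)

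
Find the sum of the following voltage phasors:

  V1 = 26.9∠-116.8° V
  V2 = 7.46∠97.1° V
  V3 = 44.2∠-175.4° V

Step 1 — Convert each phasor to rectangular form:
  V1 = 26.9·(cos(-116.8°) + j·sin(-116.8°)) = -12.13 - j24.01 V
  V2 = 7.46·(cos(97.1°) + j·sin(97.1°)) = -0.9221 + j7.403 V
  V3 = 44.2·(cos(-175.4°) + j·sin(-175.4°)) = -44.06 - j3.545 V
Step 2 — Sum components: V_total = -57.11 - j20.15 V.
Step 3 — Convert to polar: |V_total| = 60.56 V, ∠V_total = -160.6°.

V_total = 60.56∠-160.6° V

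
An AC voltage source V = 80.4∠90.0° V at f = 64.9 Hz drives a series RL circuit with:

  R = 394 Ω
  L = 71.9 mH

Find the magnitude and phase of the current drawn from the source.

Step 1 — Angular frequency: ω = 2π·f = 2π·64.9 = 407.8 rad/s.
Step 2 — Component impedances:
  R: Z = R = 394 Ω
  L: Z = jωL = j·407.8·0.0719 = 0 + j29.32 Ω
Step 3 — Series combination: Z_total = R + L = 394 + j29.32 Ω = 395.1∠4.3° Ω.
Step 4 — Source phasor: V = 80.4∠90.0° V = 0 + j80.4 V.
Step 5 — Ohm's law: I = V / Z_total = (0 + j80.4) / (394 + j29.32) = 0.0151 + j0.2029 A.
Step 6 — Convert to polar: |I| = 0.2035 A, ∠I = 85.7°.

I = 0.2035∠85.7° A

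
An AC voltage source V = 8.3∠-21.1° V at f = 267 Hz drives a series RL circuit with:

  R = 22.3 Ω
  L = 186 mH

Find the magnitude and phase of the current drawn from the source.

Step 1 — Angular frequency: ω = 2π·f = 2π·267 = 1678 rad/s.
Step 2 — Component impedances:
  R: Z = R = 22.3 Ω
  L: Z = jωL = j·1678·0.186 = 0 + j312 Ω
Step 3 — Series combination: Z_total = R + L = 22.3 + j312 Ω = 312.8∠85.9° Ω.
Step 4 — Source phasor: V = 8.3∠-21.1° V = 7.744 - j2.988 V.
Step 5 — Ohm's law: I = V / Z_total = (7.744 - j2.988) / (22.3 + j312) = -0.007763 - j0.02537 A.
Step 6 — Convert to polar: |I| = 0.02653 A, ∠I = -107.0°.

I = 0.02653∠-107.0° A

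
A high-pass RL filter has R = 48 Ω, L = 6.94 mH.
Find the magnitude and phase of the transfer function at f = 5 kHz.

Step 1 — Angular frequency: ω = 2π·5000 = 3.142e+04 rad/s.
Step 2 — Transfer function: H(jω) = jωL/(R + jωL).
Step 3 — Numerator jωL = j·218; denominator R + jωL = 48 + j218.
Step 4 — H = 0.9538 + j0.21.
Step 5 — Magnitude: |H| = 0.9766 (-0.2 dB); phase: φ = 12.4°.

|H| = 0.9766 (-0.2 dB), φ = 12.4°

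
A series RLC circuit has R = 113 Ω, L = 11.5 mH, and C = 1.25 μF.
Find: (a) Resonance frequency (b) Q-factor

Step 1 — Resonance condition Im(Z)=0 gives ω₀ = 1/√(LC).
Step 2 — ω₀ = 1/√(0.0115·1.25e-06) = 8341 rad/s.
Step 3 — f₀ = ω₀/(2π) = 1327 Hz.
Step 4 — Series Q: Q = ω₀L/R = 8341·0.0115/113 = 0.8488.

(a) f₀ = 1327 Hz  (b) Q = 0.8488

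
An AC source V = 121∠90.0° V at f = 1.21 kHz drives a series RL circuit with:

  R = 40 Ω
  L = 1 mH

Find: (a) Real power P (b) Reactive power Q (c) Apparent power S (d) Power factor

Step 1 — Angular frequency: ω = 2π·f = 2π·1210 = 7603 rad/s.
Step 2 — Component impedances:
  R: Z = R = 40 Ω
  L: Z = jωL = j·7603·0.001 = 0 + j7.603 Ω
Step 3 — Series combination: Z_total = R + L = 40 + j7.603 Ω = 40.72∠10.8° Ω.
Step 4 — Source phasor: V = 121∠90.0° V = 0 + j121 V.
Step 5 — Current: I = V / Z = 0.5549 + j2.92 A = 2.972∠79.2° A.
Step 6 — Complex power: S = V·I* = 353.3 + j67.14 VA.
Step 7 — Real power: P = Re(S) = 353.3 W.
Step 8 — Reactive power: Q = Im(S) = 67.14 VAR.
Step 9 — Apparent power: |S| = 359.6 VA.
Step 10 — Power factor: PF = P/|S| = 0.9824 (lagging).

(a) P = 353.3 W  (b) Q = 67.14 VAR  (c) S = 359.6 VA  (d) PF = 0.9824 (lagging)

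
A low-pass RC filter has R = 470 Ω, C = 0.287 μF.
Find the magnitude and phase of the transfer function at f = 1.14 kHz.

Step 1 — Angular frequency: ω = 2π·1140 = 7163 rad/s.
Step 2 — Transfer function: H(jω) = 1/(1 + jωRC).
Step 3 — Denominator: 1 + jωRC = 1 + j·7163·470·2.87e-07 = 1 + j0.9662.
Step 4 — H = 0.5172 - j0.4997.
Step 5 — Magnitude: |H| = 0.7192 (-2.9 dB); phase: φ = -44.0°.

|H| = 0.7192 (-2.9 dB), φ = -44.0°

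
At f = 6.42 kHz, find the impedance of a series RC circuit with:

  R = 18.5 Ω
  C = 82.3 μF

Step 1 — Angular frequency: ω = 2π·f = 2π·6420 = 4.034e+04 rad/s.
Step 2 — Component impedances:
  R: Z = R = 18.5 Ω
  C: Z = 1/(jωC) = -j/(ω·C) = 0 - j0.3012 Ω
Step 3 — Series combination: Z_total = R + C = 18.5 - j0.3012 Ω = 18.5∠-0.9° Ω.

Z = 18.5 - j0.3012 Ω = 18.5∠-0.9° Ω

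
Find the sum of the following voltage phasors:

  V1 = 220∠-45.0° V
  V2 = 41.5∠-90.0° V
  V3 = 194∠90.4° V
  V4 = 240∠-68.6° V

Step 1 — Convert each phasor to rectangular form:
  V1 = 220·(cos(-45.0°) + j·sin(-45.0°)) = 155.6 - j155.6 V
  V2 = 41.5·(cos(-90.0°) + j·sin(-90.0°)) = 0 - j41.5 V
  V3 = 194·(cos(90.4°) + j·sin(90.4°)) = -1.354 + j194 V
  V4 = 240·(cos(-68.6°) + j·sin(-68.6°)) = 87.57 - j223.5 V
Step 2 — Sum components: V_total = 241.8 - j226.5 V.
Step 3 — Convert to polar: |V_total| = 331.3 V, ∠V_total = -43.1°.

V_total = 331.3∠-43.1° V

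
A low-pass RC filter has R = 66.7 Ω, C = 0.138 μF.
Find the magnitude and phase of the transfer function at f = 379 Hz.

Step 1 — Angular frequency: ω = 2π·379 = 2381 rad/s.
Step 2 — Transfer function: H(jω) = 1/(1 + jωRC).
Step 3 — Denominator: 1 + jωRC = 1 + j·2381·66.7·1.38e-07 = 1 + j0.02192.
Step 4 — H = 0.9995 - j0.02191.
Step 5 — Magnitude: |H| = 0.9998 (-0.0 dB); phase: φ = -1.3°.

|H| = 0.9998 (-0.0 dB), φ = -1.3°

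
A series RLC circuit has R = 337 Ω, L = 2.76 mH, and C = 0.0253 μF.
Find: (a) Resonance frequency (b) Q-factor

Step 1 — Resonance condition Im(Z)=0 gives ω₀ = 1/√(LC).
Step 2 — ω₀ = 1/√(0.00276·2.53e-08) = 1.197e+05 rad/s.
Step 3 — f₀ = ω₀/(2π) = 1.905e+04 Hz.
Step 4 — Series Q: Q = ω₀L/R = 1.197e+05·0.00276/337 = 0.9801.

(a) f₀ = 1.905e+04 Hz  (b) Q = 0.9801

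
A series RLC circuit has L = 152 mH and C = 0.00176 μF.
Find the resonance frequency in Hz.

Step 1 — Resonance condition Im(Z)=0 gives ω₀ = 1/√(LC).
Step 2 — ω₀ = 1/√(0.152·1.76e-09) = 6.114e+04 rad/s.
Step 3 — f₀ = ω₀/(2π) = 9731 Hz.

f₀ = 9731 Hz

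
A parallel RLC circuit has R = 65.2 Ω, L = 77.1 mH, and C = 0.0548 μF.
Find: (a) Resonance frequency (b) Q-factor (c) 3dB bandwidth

Step 1 — Resonance: ω₀ = 1/√(LC) = 1/√(0.0771·5.48e-08) = 1.538e+04 rad/s.
Step 2 — f₀ = ω₀/(2π) = 2449 Hz.
Step 3 — Parallel Q: Q = R/(ω₀L) = 65.2/(1.538e+04·0.0771) = 0.05497.
Step 4 — Bandwidth: Δω = ω₀/Q = 2.799e+05 rad/s; BW = Δω/(2π) = 4.454e+04 Hz.

(a) f₀ = 2449 Hz  (b) Q = 0.05497  (c) BW = 4.454e+04 Hz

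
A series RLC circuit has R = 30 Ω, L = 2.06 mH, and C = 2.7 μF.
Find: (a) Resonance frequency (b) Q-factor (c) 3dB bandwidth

Step 1 — Resonance: ω₀ = 1/√(LC) = 1/√(0.00206·2.7e-06) = 1.341e+04 rad/s.
Step 2 — f₀ = ω₀/(2π) = 2134 Hz.
Step 3 — Series Q: Q = ω₀L/R = 1.341e+04·0.00206/30 = 0.9207.
Step 4 — Bandwidth: Δω = ω₀/Q = 1.456e+04 rad/s; BW = Δω/(2π) = 2318 Hz.

(a) f₀ = 2134 Hz  (b) Q = 0.9207  (c) BW = 2318 Hz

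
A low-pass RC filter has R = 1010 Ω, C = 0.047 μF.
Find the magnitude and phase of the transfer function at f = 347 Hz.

Step 1 — Angular frequency: ω = 2π·347 = 2180 rad/s.
Step 2 — Transfer function: H(jω) = 1/(1 + jωRC).
Step 3 — Denominator: 1 + jωRC = 1 + j·2180·1010·4.7e-08 = 1 + j0.1035.
Step 4 — H = 0.9894 - j0.1024.
Step 5 — Magnitude: |H| = 0.9947 (-0.0 dB); phase: φ = -5.9°.

|H| = 0.9947 (-0.0 dB), φ = -5.9°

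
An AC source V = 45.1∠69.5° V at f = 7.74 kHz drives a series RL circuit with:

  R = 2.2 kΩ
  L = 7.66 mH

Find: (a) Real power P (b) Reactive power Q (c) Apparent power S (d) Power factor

Step 1 — Angular frequency: ω = 2π·f = 2π·7740 = 4.863e+04 rad/s.
Step 2 — Component impedances:
  R: Z = R = 2200 Ω
  L: Z = jωL = j·4.863e+04·0.00766 = 0 + j372.5 Ω
Step 3 — Series combination: Z_total = R + L = 2200 + j372.5 Ω = 2231∠9.6° Ω.
Step 4 — Source phasor: V = 45.1∠69.5° V = 15.79 + j42.24 V.
Step 5 — Current: I = V / Z = 0.01014 + j0.01748 A = 0.02021∠59.9° A.
Step 6 — Complex power: S = V·I* = 0.8988 + j0.1522 VA.
Step 7 — Real power: P = Re(S) = 0.8988 W.
Step 8 — Reactive power: Q = Im(S) = 0.1522 VAR.
Step 9 — Apparent power: |S| = 0.9116 VA.
Step 10 — Power factor: PF = P/|S| = 0.986 (lagging).

(a) P = 0.8988 W  (b) Q = 0.1522 VAR  (c) S = 0.9116 VA  (d) PF = 0.986 (lagging)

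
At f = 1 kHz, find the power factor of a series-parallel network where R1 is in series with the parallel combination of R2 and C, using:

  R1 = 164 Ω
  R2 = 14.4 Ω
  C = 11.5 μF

Step 1 — Angular frequency: ω = 2π·f = 2π·1000 = 6283 rad/s.
Step 2 — Component impedances:
  R1: Z = R = 164 Ω
  R2: Z = R = 14.4 Ω
  C: Z = 1/(jωC) = -j/(ω·C) = 0 - j13.84 Ω
Step 3 — Parallel branch: R2 || C = 1/(1/R2 + 1/C) = 6.914 - j7.194 Ω.
Step 4 — Series with R1: Z_total = R1 + (R2 || C) = 170.9 - j7.194 Ω = 171.1∠-2.4° Ω.
Step 5 — Power factor: PF = cos(φ) = Re(Z)/|Z| = 170.91/171.07 = 0.9991.
Step 6 — Type: Im(Z) = -7.194 ⇒ leading (phase φ = -2.4°).

PF = 0.9991 (leading, φ = -2.4°)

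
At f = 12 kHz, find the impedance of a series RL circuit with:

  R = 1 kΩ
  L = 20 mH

Step 1 — Angular frequency: ω = 2π·f = 2π·1.2e+04 = 7.54e+04 rad/s.
Step 2 — Component impedances:
  R: Z = R = 1000 Ω
  L: Z = jωL = j·7.54e+04·0.02 = 0 + j1508 Ω
Step 3 — Series combination: Z_total = R + L = 1000 + j1508 Ω = 1809∠56.4° Ω.

Z = 1000 + j1508 Ω = 1809∠56.4° Ω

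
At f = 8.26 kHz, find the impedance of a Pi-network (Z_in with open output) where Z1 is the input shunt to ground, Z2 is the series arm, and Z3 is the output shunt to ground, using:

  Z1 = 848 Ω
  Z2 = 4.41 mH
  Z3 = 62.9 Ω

Step 1 — Angular frequency: ω = 2π·f = 2π·8260 = 5.19e+04 rad/s.
Step 2 — Component impedances:
  Z1: Z = R = 848 Ω
  Z2: Z = jωL = j·5.19e+04·0.00441 = 0 + j228.9 Ω
  Z3: Z = R = 62.9 Ω
Step 3 — With open output, the series arm Z2 and the output shunt Z3 appear in series to ground: Z2 + Z3 = 62.9 + j228.9 Ω.
Step 4 — Parallel with input shunt Z1: Z_in = Z1 || (Z2 + Z3) = 105.4 + j186.6 Ω = 214.3∠60.5° Ω.

Z = 105.4 + j186.6 Ω = 214.3∠60.5° Ω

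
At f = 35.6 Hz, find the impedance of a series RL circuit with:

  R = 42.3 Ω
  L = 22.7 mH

Step 1 — Angular frequency: ω = 2π·f = 2π·35.6 = 223.7 rad/s.
Step 2 — Component impedances:
  R: Z = R = 42.3 Ω
  L: Z = jωL = j·223.7·0.0227 = 0 + j5.078 Ω
Step 3 — Series combination: Z_total = R + L = 42.3 + j5.078 Ω = 42.6∠6.8° Ω.

Z = 42.3 + j5.078 Ω = 42.6∠6.8° Ω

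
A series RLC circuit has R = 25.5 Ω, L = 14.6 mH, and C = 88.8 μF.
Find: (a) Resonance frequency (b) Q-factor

Step 1 — Resonance condition Im(Z)=0 gives ω₀ = 1/√(LC).
Step 2 — ω₀ = 1/√(0.0146·8.88e-05) = 878.2 rad/s.
Step 3 — f₀ = ω₀/(2π) = 139.8 Hz.
Step 4 — Series Q: Q = ω₀L/R = 878.2·0.0146/25.5 = 0.5028.

(a) f₀ = 139.8 Hz  (b) Q = 0.5028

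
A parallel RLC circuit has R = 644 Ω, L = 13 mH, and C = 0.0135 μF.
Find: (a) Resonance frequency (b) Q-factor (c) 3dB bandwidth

Step 1 — Resonance: ω₀ = 1/√(LC) = 1/√(0.013·1.35e-08) = 7.549e+04 rad/s.
Step 2 — f₀ = ω₀/(2π) = 1.201e+04 Hz.
Step 3 — Parallel Q: Q = R/(ω₀L) = 644/(7.549e+04·0.013) = 0.6563.
Step 4 — Bandwidth: Δω = ω₀/Q = 1.15e+05 rad/s; BW = Δω/(2π) = 1.831e+04 Hz.

(a) f₀ = 1.201e+04 Hz  (b) Q = 0.6563  (c) BW = 1.831e+04 Hz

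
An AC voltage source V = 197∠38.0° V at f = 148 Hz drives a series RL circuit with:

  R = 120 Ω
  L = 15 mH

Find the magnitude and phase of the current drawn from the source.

Step 1 — Angular frequency: ω = 2π·f = 2π·148 = 929.9 rad/s.
Step 2 — Component impedances:
  R: Z = R = 120 Ω
  L: Z = jωL = j·929.9·0.015 = 0 + j13.95 Ω
Step 3 — Series combination: Z_total = R + L = 120 + j13.95 Ω = 120.8∠6.6° Ω.
Step 4 — Source phasor: V = 197∠38.0° V = 155.2 + j121.3 V.
Step 5 — Ohm's law: I = V / Z_total = (155.2 + j121.3) / (120 + j13.95) = 1.392 + j0.8489 A.
Step 6 — Convert to polar: |I| = 1.631 A, ∠I = 31.4°.

I = 1.631∠31.4° A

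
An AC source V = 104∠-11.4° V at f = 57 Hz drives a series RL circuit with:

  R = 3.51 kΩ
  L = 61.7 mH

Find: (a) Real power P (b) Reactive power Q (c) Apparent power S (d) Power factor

Step 1 — Angular frequency: ω = 2π·f = 2π·57 = 358.1 rad/s.
Step 2 — Component impedances:
  R: Z = R = 3510 Ω
  L: Z = jωL = j·358.1·0.0617 = 0 + j22.1 Ω
Step 3 — Series combination: Z_total = R + L = 3510 + j22.1 Ω = 3510∠0.4° Ω.
Step 4 — Source phasor: V = 104∠-11.4° V = 101.9 - j20.56 V.
Step 5 — Current: I = V / Z = 0.02901 - j0.006039 A = 0.02963∠-11.8° A.
Step 6 — Complex power: S = V·I* = 3.081 + j0.0194 VA.
Step 7 — Real power: P = Re(S) = 3.081 W.
Step 8 — Reactive power: Q = Im(S) = 0.0194 VAR.
Step 9 — Apparent power: |S| = 3.081 VA.
Step 10 — Power factor: PF = P/|S| = 1 (lagging).

(a) P = 3.081 W  (b) Q = 0.0194 VAR  (c) S = 3.081 VA  (d) PF = 1 (lagging)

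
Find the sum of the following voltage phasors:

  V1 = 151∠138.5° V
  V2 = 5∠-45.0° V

Step 1 — Convert each phasor to rectangular form:
  V1 = 151·(cos(138.5°) + j·sin(138.5°)) = -113.1 + j100.1 V
  V2 = 5·(cos(-45.0°) + j·sin(-45.0°)) = 3.536 - j3.536 V
Step 2 — Sum components: V_total = -109.6 + j96.52 V.
Step 3 — Convert to polar: |V_total| = 146 V, ∠V_total = 138.6°.

V_total = 146∠138.6° V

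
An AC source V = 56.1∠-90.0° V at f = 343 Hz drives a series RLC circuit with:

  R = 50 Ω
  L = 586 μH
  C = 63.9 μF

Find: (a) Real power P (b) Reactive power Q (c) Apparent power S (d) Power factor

Step 1 — Angular frequency: ω = 2π·f = 2π·343 = 2155 rad/s.
Step 2 — Component impedances:
  R: Z = R = 50 Ω
  L: Z = jωL = j·2155·0.000586 = 0 + j1.263 Ω
  C: Z = 1/(jωC) = -j/(ω·C) = 0 - j7.261 Ω
Step 3 — Series combination: Z_total = R + L + C = 50 - j5.999 Ω = 50.36∠-6.8° Ω.
Step 4 — Source phasor: V = 56.1∠-90.0° V = 0 - j56.1 V.
Step 5 — Current: I = V / Z = 0.1327 - j1.106 A = 1.114∠-83.2° A.
Step 6 — Complex power: S = V·I* = 62.05 - j7.444 VA.
Step 7 — Real power: P = Re(S) = 62.05 W.
Step 8 — Reactive power: Q = Im(S) = -7.444 VAR.
Step 9 — Apparent power: |S| = 62.5 VA.
Step 10 — Power factor: PF = P/|S| = 0.9929 (leading).

(a) P = 62.05 W  (b) Q = -7.444 VAR  (c) S = 62.5 VA  (d) PF = 0.9929 (leading)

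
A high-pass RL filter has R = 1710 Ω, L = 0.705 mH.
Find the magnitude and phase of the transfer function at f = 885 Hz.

Step 1 — Angular frequency: ω = 2π·885 = 5561 rad/s.
Step 2 — Transfer function: H(jω) = jωL/(R + jωL).
Step 3 — Numerator jωL = j·3.92; denominator R + jωL = 1710 + j3.92.
Step 4 — H = 5.256e-06 + j0.002293.
Step 5 — Magnitude: |H| = 0.002293 (-52.8 dB); phase: φ = 89.9°.

|H| = 0.002293 (-52.8 dB), φ = 89.9°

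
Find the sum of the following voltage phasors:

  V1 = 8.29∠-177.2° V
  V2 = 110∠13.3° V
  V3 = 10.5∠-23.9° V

Step 1 — Convert each phasor to rectangular form:
  V1 = 8.29·(cos(-177.2°) + j·sin(-177.2°)) = -8.28 - j0.405 V
  V2 = 110·(cos(13.3°) + j·sin(13.3°)) = 107 + j25.31 V
  V3 = 10.5·(cos(-23.9°) + j·sin(-23.9°)) = 9.6 - j4.254 V
Step 2 — Sum components: V_total = 108.4 + j20.65 V.
Step 3 — Convert to polar: |V_total| = 110.3 V, ∠V_total = 10.8°.

V_total = 110.3∠10.8° V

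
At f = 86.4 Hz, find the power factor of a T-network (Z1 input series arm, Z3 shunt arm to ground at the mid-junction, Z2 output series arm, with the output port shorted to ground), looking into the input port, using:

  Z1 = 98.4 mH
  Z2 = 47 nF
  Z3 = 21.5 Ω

Step 1 — Angular frequency: ω = 2π·f = 2π·86.4 = 542.9 rad/s.
Step 2 — Component impedances:
  Z1: Z = jωL = j·542.9·0.0984 = 0 + j53.42 Ω
  Z2: Z = 1/(jωC) = -j/(ω·C) = 0 - j3.919e+04 Ω
  Z3: Z = R = 21.5 Ω
Step 3 — With the output port shorted to ground, the output series arm Z2 runs from the junction to ground; the shunt arm Z3 also runs from the junction to ground. They appear in parallel: Z3 || Z2 = 21.5 - j0.01179 Ω.
Step 4 — Series with input arm Z1: Z_in = Z1 + (Z3 || Z2) = 21.5 + j53.41 Ω = 57.57∠68.1° Ω.
Step 5 — Power factor: PF = cos(φ) = Re(Z)/|Z| = 21.5/57.572 = 0.3734.
Step 6 — Type: Im(Z) = 53.41 ⇒ lagging (phase φ = 68.1°).

PF = 0.3734 (lagging, φ = 68.1°)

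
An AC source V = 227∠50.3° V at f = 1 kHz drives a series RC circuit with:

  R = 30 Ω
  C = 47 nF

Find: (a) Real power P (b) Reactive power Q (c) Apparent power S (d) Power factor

Step 1 — Angular frequency: ω = 2π·f = 2π·1000 = 6283 rad/s.
Step 2 — Component impedances:
  R: Z = R = 30 Ω
  C: Z = 1/(jωC) = -j/(ω·C) = 0 - j3386 Ω
Step 3 — Series combination: Z_total = R + C = 30 - j3386 Ω = 3386∠-89.5° Ω.
Step 4 — Source phasor: V = 227∠50.3° V = 145 + j174.7 V.
Step 5 — Current: I = V / Z = -0.05119 + j0.04327 A = 0.06703∠139.8° A.
Step 6 — Complex power: S = V·I* = 0.1348 - j15.22 VA.
Step 7 — Real power: P = Re(S) = 0.1348 W.
Step 8 — Reactive power: Q = Im(S) = -15.22 VAR.
Step 9 — Apparent power: |S| = 15.22 VA.
Step 10 — Power factor: PF = P/|S| = 0.008859 (leading).

(a) P = 0.1348 W  (b) Q = -15.22 VAR  (c) S = 15.22 VA  (d) PF = 0.008859 (leading)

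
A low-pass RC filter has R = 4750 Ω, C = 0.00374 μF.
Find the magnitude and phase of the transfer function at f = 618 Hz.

Step 1 — Angular frequency: ω = 2π·618 = 3883 rad/s.
Step 2 — Transfer function: H(jω) = 1/(1 + jωRC).
Step 3 — Denominator: 1 + jωRC = 1 + j·3883·4750·3.74e-09 = 1 + j0.06898.
Step 4 — H = 0.9953 - j0.06865.
Step 5 — Magnitude: |H| = 0.9976 (-0.0 dB); phase: φ = -3.9°.

|H| = 0.9976 (-0.0 dB), φ = -3.9°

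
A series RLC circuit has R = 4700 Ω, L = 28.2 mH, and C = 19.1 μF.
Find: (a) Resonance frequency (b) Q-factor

Step 1 — Resonance condition Im(Z)=0 gives ω₀ = 1/√(LC).
Step 2 — ω₀ = 1/√(0.0282·1.91e-05) = 1363 rad/s.
Step 3 — f₀ = ω₀/(2π) = 216.9 Hz.
Step 4 — Series Q: Q = ω₀L/R = 1363·0.0282/4700 = 0.008175.

(a) f₀ = 216.9 Hz  (b) Q = 0.008175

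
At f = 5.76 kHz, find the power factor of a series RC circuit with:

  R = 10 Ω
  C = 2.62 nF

Step 1 — Angular frequency: ω = 2π·f = 2π·5760 = 3.619e+04 rad/s.
Step 2 — Component impedances:
  R: Z = R = 10 Ω
  C: Z = 1/(jωC) = -j/(ω·C) = 0 - j1.055e+04 Ω
Step 3 — Series combination: Z_total = R + C = 10 - j1.055e+04 Ω = 1.055e+04∠-89.9° Ω.
Step 4 — Power factor: PF = cos(φ) = Re(Z)/|Z| = 10/10546 = 0.0009482.
Step 5 — Type: Im(Z) = -1.055e+04 ⇒ leading (phase φ = -89.9°).

PF = 0.0009482 (leading, φ = -89.9°)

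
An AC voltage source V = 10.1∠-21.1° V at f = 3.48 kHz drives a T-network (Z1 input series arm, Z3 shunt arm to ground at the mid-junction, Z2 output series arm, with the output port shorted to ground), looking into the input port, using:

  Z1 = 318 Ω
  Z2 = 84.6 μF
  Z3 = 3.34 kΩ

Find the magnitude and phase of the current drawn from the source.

Step 1 — Angular frequency: ω = 2π·f = 2π·3480 = 2.187e+04 rad/s.
Step 2 — Component impedances:
  Z1: Z = R = 318 Ω
  Z2: Z = 1/(jωC) = -j/(ω·C) = 0 - j0.5406 Ω
  Z3: Z = R = 3340 Ω
Step 3 — With the output port shorted to ground, the output series arm Z2 runs from the junction to ground; the shunt arm Z3 also runs from the junction to ground. They appear in parallel: Z3 || Z2 = 8.75e-05 - j0.5406 Ω.
Step 4 — Series with input arm Z1: Z_in = Z1 + (Z3 || Z2) = 318 - j0.5406 Ω = 318∠-0.1° Ω.
Step 5 — Source phasor: V = 10.1∠-21.1° V = 9.423 - j3.636 V.
Step 6 — Ohm's law: I = V / Z_total = (9.423 - j3.636) / (318 - j0.5406) = 0.02965 - j0.01138 A.
Step 7 — Convert to polar: |I| = 0.03176 A, ∠I = -21.0°.

I = 0.03176∠-21.0° A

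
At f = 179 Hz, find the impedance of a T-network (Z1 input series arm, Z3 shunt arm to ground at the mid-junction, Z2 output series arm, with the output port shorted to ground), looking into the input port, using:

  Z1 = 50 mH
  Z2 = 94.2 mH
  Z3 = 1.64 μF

Step 1 — Angular frequency: ω = 2π·f = 2π·179 = 1125 rad/s.
Step 2 — Component impedances:
  Z1: Z = jωL = j·1125·0.05 = 0 + j56.23 Ω
  Z2: Z = jωL = j·1125·0.0942 = 0 + j105.9 Ω
  Z3: Z = 1/(jωC) = -j/(ω·C) = 0 - j542.2 Ω
Step 3 — With the output port shorted to ground, the output series arm Z2 runs from the junction to ground; the shunt arm Z3 also runs from the junction to ground. They appear in parallel: Z3 || Z2 = 0 + j131.7 Ω.
Step 4 — Series with input arm Z1: Z_in = Z1 + (Z3 || Z2) = 0 + j187.9 Ω = 187.9∠90.0° Ω.

Z = 0 + j187.9 Ω = 187.9∠90.0° Ω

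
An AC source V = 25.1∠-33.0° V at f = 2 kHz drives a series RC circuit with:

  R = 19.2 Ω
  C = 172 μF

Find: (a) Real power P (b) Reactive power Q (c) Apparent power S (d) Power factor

Step 1 — Angular frequency: ω = 2π·f = 2π·2000 = 1.257e+04 rad/s.
Step 2 — Component impedances:
  R: Z = R = 19.2 Ω
  C: Z = 1/(jωC) = -j/(ω·C) = 0 - j0.4627 Ω
Step 3 — Series combination: Z_total = R + C = 19.2 - j0.4627 Ω = 19.21∠-1.4° Ω.
Step 4 — Source phasor: V = 25.1∠-33.0° V = 21.05 - j13.67 V.
Step 5 — Current: I = V / Z = 1.113 - j0.6852 A = 1.307∠-31.6° A.
Step 6 — Complex power: S = V·I* = 32.79 - j0.7902 VA.
Step 7 — Real power: P = Re(S) = 32.79 W.
Step 8 — Reactive power: Q = Im(S) = -0.7902 VAR.
Step 9 — Apparent power: |S| = 32.8 VA.
Step 10 — Power factor: PF = P/|S| = 0.9997 (leading).

(a) P = 32.79 W  (b) Q = -0.7902 VAR  (c) S = 32.8 VA  (d) PF = 0.9997 (leading)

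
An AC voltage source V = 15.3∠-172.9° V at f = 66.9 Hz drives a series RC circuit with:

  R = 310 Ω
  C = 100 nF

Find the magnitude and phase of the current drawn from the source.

Step 1 — Angular frequency: ω = 2π·f = 2π·66.9 = 420.3 rad/s.
Step 2 — Component impedances:
  R: Z = R = 310 Ω
  C: Z = 1/(jωC) = -j/(ω·C) = 0 - j2.379e+04 Ω
Step 3 — Series combination: Z_total = R + C = 310 - j2.379e+04 Ω = 2.379e+04∠-89.3° Ω.
Step 4 — Source phasor: V = 15.3∠-172.9° V = -15.18 - j1.891 V.
Step 5 — Ohm's law: I = V / Z_total = (-15.18 - j1.891) / (310 - j2.379e+04) = 7.116e-05 - j0.0006391 A.
Step 6 — Convert to polar: |I| = 0.0006431 A, ∠I = -83.6°.

I = 0.0006431∠-83.6° A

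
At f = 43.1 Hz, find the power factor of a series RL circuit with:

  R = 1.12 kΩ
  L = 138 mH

Step 1 — Angular frequency: ω = 2π·f = 2π·43.1 = 270.8 rad/s.
Step 2 — Component impedances:
  R: Z = R = 1120 Ω
  L: Z = jωL = j·270.8·0.138 = 0 + j37.37 Ω
Step 3 — Series combination: Z_total = R + L = 1120 + j37.37 Ω = 1121∠1.9° Ω.
Step 4 — Power factor: PF = cos(φ) = Re(Z)/|Z| = 1120/1120.62 = 0.9994.
Step 5 — Type: Im(Z) = 37.37 ⇒ lagging (phase φ = 1.9°).

PF = 0.9994 (lagging, φ = 1.9°)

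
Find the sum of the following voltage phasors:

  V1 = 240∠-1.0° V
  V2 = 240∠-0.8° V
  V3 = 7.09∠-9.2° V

Step 1 — Convert each phasor to rectangular form:
  V1 = 240·(cos(-1.0°) + j·sin(-1.0°)) = 240 - j4.189 V
  V2 = 240·(cos(-0.8°) + j·sin(-0.8°)) = 240 - j3.351 V
  V3 = 7.09·(cos(-9.2°) + j·sin(-9.2°)) = 6.999 - j1.134 V
Step 2 — Sum components: V_total = 486.9 - j8.673 V.
Step 3 — Convert to polar: |V_total| = 487 V, ∠V_total = -1.0°.

V_total = 487∠-1.0° V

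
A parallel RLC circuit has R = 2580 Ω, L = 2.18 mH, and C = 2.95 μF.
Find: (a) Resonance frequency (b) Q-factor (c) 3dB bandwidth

Step 1 — Resonance: ω₀ = 1/√(LC) = 1/√(0.00218·2.95e-06) = 1.247e+04 rad/s.
Step 2 — f₀ = ω₀/(2π) = 1985 Hz.
Step 3 — Parallel Q: Q = R/(ω₀L) = 2580/(1.247e+04·0.00218) = 94.91.
Step 4 — Bandwidth: Δω = ω₀/Q = 131.4 rad/s; BW = Δω/(2π) = 20.91 Hz.

(a) f₀ = 1985 Hz  (b) Q = 94.91  (c) BW = 20.91 Hz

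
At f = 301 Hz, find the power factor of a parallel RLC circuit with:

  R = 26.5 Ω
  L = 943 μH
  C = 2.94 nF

Step 1 — Angular frequency: ω = 2π·f = 2π·301 = 1891 rad/s.
Step 2 — Component impedances:
  R: Z = R = 26.5 Ω
  L: Z = jωL = j·1891·0.000943 = 0 + j1.783 Ω
  C: Z = 1/(jωC) = -j/(ω·C) = 0 - j1.798e+05 Ω
Step 3 — Parallel combination: 1/Z_total = 1/R + 1/L + 1/C; Z_total = 0.1195 + j1.775 Ω = 1.779∠86.1° Ω.
Step 4 — Power factor: PF = cos(φ) = Re(Z)/|Z| = 0.11949/1.7794 = 0.06715.
Step 5 — Type: Im(Z) = 1.775 ⇒ lagging (phase φ = 86.1°).

PF = 0.06715 (lagging, φ = 86.1°)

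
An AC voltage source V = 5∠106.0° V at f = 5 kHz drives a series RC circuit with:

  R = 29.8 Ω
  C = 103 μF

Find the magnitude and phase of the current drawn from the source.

Step 1 — Angular frequency: ω = 2π·f = 2π·5000 = 3.142e+04 rad/s.
Step 2 — Component impedances:
  R: Z = R = 29.8 Ω
  C: Z = 1/(jωC) = -j/(ω·C) = 0 - j0.309 Ω
Step 3 — Series combination: Z_total = R + C = 29.8 - j0.309 Ω = 29.8∠-0.6° Ω.
Step 4 — Source phasor: V = 5∠106.0° V = -1.378 + j4.806 V.
Step 5 — Ohm's law: I = V / Z_total = (-1.378 + j4.806) / (29.8 - j0.309) = -0.04792 + j0.1608 A.
Step 6 — Convert to polar: |I| = 0.1678 A, ∠I = 106.6°.

I = 0.1678∠106.6° A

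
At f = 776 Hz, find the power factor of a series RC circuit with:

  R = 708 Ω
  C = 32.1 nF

Step 1 — Angular frequency: ω = 2π·f = 2π·776 = 4876 rad/s.
Step 2 — Component impedances:
  R: Z = R = 708 Ω
  C: Z = 1/(jωC) = -j/(ω·C) = 0 - j6389 Ω
Step 3 — Series combination: Z_total = R + C = 708 - j6389 Ω = 6428∠-83.7° Ω.
Step 4 — Power factor: PF = cos(φ) = Re(Z)/|Z| = 708/6428 = 0.1101.
Step 5 — Type: Im(Z) = -6389 ⇒ leading (phase φ = -83.7°).

PF = 0.1101 (leading, φ = -83.7°)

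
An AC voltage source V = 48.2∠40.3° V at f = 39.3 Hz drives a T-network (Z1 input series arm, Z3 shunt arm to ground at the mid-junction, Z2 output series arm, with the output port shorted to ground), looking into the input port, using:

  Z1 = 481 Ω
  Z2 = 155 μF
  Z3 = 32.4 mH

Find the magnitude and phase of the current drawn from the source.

Step 1 — Angular frequency: ω = 2π·f = 2π·39.3 = 246.9 rad/s.
Step 2 — Component impedances:
  Z1: Z = R = 481 Ω
  Z2: Z = 1/(jωC) = -j/(ω·C) = 0 - j26.13 Ω
  Z3: Z = jωL = j·246.9·0.0324 = 0 + j8.001 Ω
Step 3 — With the output port shorted to ground, the output series arm Z2 runs from the junction to ground; the shunt arm Z3 also runs from the junction to ground. They appear in parallel: Z3 || Z2 = 0 + j11.53 Ω.
Step 4 — Series with input arm Z1: Z_in = Z1 + (Z3 || Z2) = 481 + j11.53 Ω = 481.1∠1.4° Ω.
Step 5 — Source phasor: V = 48.2∠40.3° V = 36.76 + j31.18 V.
Step 6 — Ohm's law: I = V / Z_total = (36.76 + j31.18) / (481 + j11.53) = 0.07793 + j0.06295 A.
Step 7 — Convert to polar: |I| = 0.1002 A, ∠I = 38.9°.

I = 0.1002∠38.9° A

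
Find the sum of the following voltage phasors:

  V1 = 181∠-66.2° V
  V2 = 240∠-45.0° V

Step 1 — Convert each phasor to rectangular form:
  V1 = 181·(cos(-66.2°) + j·sin(-66.2°)) = 73.04 - j165.6 V
  V2 = 240·(cos(-45.0°) + j·sin(-45.0°)) = 169.7 - j169.7 V
Step 2 — Sum components: V_total = 242.7 - j335.3 V.
Step 3 — Convert to polar: |V_total| = 414 V, ∠V_total = -54.1°.

V_total = 414∠-54.1° V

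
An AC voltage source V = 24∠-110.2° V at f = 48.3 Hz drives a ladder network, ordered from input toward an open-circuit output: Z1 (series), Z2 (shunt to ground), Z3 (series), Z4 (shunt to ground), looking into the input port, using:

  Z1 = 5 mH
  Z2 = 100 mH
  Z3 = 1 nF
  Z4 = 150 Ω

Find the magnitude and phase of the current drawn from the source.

Step 1 — Angular frequency: ω = 2π·f = 2π·48.3 = 303.5 rad/s.
Step 2 — Component impedances:
  Z1: Z = jωL = j·303.5·0.005 = 0 + j1.517 Ω
  Z2: Z = jωL = j·303.5·0.1 = 0 + j30.35 Ω
  Z3: Z = 1/(jωC) = -j/(ω·C) = 0 - j3.295e+06 Ω
  Z4: Z = R = 150 Ω
Step 3 — Ladder network (open output): work backward from the far end, alternating series and parallel combinations. Z_in = 0 + j31.87 Ω = 31.87∠90.0° Ω.
Step 4 — Source phasor: V = 24∠-110.2° V = -8.287 - j22.52 V.
Step 5 — Ohm's law: I = V / Z_total = (-8.287 - j22.52) / (0 + j31.87) = -0.7068 + j0.2601 A.
Step 6 — Convert to polar: |I| = 0.7532 A, ∠I = 159.8°.

I = 0.7532∠159.8° A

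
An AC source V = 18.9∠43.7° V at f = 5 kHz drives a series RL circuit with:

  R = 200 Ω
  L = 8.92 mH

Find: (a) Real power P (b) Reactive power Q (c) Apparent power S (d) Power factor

Step 1 — Angular frequency: ω = 2π·f = 2π·5000 = 3.142e+04 rad/s.
Step 2 — Component impedances:
  R: Z = R = 200 Ω
  L: Z = jωL = j·3.142e+04·0.00892 = 0 + j280.2 Ω
Step 3 — Series combination: Z_total = R + L = 200 + j280.2 Ω = 344.3∠54.5° Ω.
Step 4 — Source phasor: V = 18.9∠43.7° V = 13.66 + j13.06 V.
Step 5 — Current: I = V / Z = 0.05393 - j0.01027 A = 0.0549∠-10.8° A.
Step 6 — Complex power: S = V·I* = 0.6027 + j0.8445 VA.
Step 7 — Real power: P = Re(S) = 0.6027 W.
Step 8 — Reactive power: Q = Im(S) = 0.8445 VAR.
Step 9 — Apparent power: |S| = 1.038 VA.
Step 10 — Power factor: PF = P/|S| = 0.5809 (lagging).

(a) P = 0.6027 W  (b) Q = 0.8445 VAR  (c) S = 1.038 VA  (d) PF = 0.5809 (lagging)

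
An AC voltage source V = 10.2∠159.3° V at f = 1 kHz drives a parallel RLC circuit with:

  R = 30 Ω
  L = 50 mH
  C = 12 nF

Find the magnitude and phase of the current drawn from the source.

Step 1 — Angular frequency: ω = 2π·f = 2π·1000 = 6283 rad/s.
Step 2 — Component impedances:
  R: Z = R = 30 Ω
  L: Z = jωL = j·6283·0.05 = 0 + j314.2 Ω
  C: Z = 1/(jωC) = -j/(ω·C) = 0 - j1.326e+04 Ω
Step 3 — Parallel combination: 1/Z_total = 1/R + 1/L + 1/C; Z_total = 29.74 + j2.773 Ω = 29.87∠5.3° Ω.
Step 4 — Source phasor: V = 10.2∠159.3° V = -9.542 + j3.605 V.
Step 5 — Ohm's law: I = V / Z_total = (-9.542 + j3.605) / (29.74 + j2.773) = -0.3068 + j0.1498 A.
Step 6 — Convert to polar: |I| = 0.3415 A, ∠I = 154.0°.

I = 0.3415∠154.0° A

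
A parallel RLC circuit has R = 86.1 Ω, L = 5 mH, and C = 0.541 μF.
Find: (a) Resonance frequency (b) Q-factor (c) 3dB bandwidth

Step 1 — Resonance: ω₀ = 1/√(LC) = 1/√(0.005·5.41e-07) = 1.923e+04 rad/s.
Step 2 — f₀ = ω₀/(2π) = 3060 Hz.
Step 3 — Parallel Q: Q = R/(ω₀L) = 86.1/(1.923e+04·0.005) = 0.8956.
Step 4 — Bandwidth: Δω = ω₀/Q = 2.147e+04 rad/s; BW = Δω/(2π) = 3417 Hz.

(a) f₀ = 3060 Hz  (b) Q = 0.8956  (c) BW = 3417 Hz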